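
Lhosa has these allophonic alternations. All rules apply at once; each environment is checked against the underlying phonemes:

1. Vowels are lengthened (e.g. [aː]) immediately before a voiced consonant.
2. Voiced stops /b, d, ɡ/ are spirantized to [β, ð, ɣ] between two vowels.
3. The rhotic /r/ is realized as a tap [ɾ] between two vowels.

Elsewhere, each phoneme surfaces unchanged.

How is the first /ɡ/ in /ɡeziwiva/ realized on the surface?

[ɡ]

/ɡ/ (word-initial) is in the target of rule 2 but the environment (between two vowels) is not met → [ɡ].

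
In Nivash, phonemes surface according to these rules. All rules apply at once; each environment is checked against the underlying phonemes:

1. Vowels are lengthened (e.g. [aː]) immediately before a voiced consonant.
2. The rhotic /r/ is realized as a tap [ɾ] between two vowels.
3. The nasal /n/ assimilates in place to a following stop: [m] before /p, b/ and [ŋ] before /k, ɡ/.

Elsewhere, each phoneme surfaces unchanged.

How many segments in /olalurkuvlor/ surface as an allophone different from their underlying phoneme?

5

Segments that undergo a rule: /o/ → [oː] (rule 1); /a/ → [aː] (rule 1); /u/ → [uː] (rule 1); /u/ → [uː] (rule 1); /o/ → [oː] (rule 1).
All other segments surface unchanged.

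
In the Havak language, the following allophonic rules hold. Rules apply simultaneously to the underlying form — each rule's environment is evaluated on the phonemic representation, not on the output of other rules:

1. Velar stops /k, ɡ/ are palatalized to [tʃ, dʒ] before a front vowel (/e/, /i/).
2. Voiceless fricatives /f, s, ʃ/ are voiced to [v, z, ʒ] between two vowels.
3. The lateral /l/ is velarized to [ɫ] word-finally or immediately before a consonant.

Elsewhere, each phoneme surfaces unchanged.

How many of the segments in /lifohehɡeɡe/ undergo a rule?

3

Segments that undergo a rule: /f/ → [v] (rule 2); /ɡ/ → [dʒ] (rule 1); /ɡ/ → [dʒ] (rule 1).
All other segments surface unchanged.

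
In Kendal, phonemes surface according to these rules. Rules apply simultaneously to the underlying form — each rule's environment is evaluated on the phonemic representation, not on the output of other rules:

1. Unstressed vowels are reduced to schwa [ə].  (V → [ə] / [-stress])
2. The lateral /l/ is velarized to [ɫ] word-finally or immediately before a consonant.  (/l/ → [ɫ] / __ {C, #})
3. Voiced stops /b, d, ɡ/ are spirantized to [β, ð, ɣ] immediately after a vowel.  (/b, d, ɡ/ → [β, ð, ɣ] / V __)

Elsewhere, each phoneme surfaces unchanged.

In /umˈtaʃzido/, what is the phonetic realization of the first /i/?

Rule 1 applies to /i/ (between /z/ and /d/: in an unstressed syllable) → [ə].

[ə]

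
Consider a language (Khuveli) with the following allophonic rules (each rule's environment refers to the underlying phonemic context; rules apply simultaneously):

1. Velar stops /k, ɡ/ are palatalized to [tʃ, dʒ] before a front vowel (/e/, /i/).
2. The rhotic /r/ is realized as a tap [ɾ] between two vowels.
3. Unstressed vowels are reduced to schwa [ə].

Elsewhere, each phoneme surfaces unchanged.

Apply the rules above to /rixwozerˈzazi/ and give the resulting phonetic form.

[rəxwəzərˈzazə]

/r/ (word-initial) is in the target of rule 2 but the environment (between two vowels) is not met → [r].
/i/ (between /r/ and /x/): in an unstressed syllable, so rule 3 applies → [ə].
/x/ (between /i/ and /w/): no rule targets it → [x].
/w/ stays [w].
/o/ meets the environment for rule 3 (in an unstressed syllable) → [ə].
/z/ stays [z].
/e/ (between /z/ and /r/) occurs in an unstressed syllable → [ə] by rule 3.
/r/ (between /e/ and /z/) is in the target of rule 2 but the environment (between two vowels) is not met → [r].
/z/ stays [z].
/a/ (between /z/ and /z/): rule 3 targets it, but not in an unstressed syllable → unchanged [a].
/z/ — not in any rule's target class → [z].
Rule 3 applies to /i/ (word-final: in an unstressed syllable) → [ə].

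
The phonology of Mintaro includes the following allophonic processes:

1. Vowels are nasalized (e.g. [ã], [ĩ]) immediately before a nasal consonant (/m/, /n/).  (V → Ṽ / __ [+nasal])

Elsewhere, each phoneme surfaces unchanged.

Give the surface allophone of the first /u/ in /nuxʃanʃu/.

[u]

/u/ (between /n/ and /x/) is in the target of rule 1 but the environment (before a nasal consonant) is not met → [u].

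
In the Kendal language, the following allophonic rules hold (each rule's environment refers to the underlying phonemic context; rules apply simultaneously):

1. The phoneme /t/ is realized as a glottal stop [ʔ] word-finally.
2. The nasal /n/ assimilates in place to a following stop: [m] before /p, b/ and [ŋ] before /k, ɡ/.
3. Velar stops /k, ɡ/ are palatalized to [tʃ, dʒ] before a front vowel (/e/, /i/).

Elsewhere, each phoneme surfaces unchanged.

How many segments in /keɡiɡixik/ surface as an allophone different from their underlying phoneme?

3

Segments that undergo a rule: /k/ → [tʃ] (rule 3); /ɡ/ → [dʒ] (rule 3); /ɡ/ → [dʒ] (rule 3).
All other segments surface unchanged.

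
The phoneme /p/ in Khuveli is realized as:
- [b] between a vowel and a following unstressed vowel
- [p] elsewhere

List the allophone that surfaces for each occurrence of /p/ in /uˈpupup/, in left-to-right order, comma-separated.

Occurrence 1 (position 2): no conditioning environment matches → elsewhere allophone [p].
Occurrence 2 (position 4): between a vowel and a following unstressed vowel → [b].
Occurrence 3 (position 6): no conditioning environment matches → elsewhere allophone [p].

[p], [b], [p]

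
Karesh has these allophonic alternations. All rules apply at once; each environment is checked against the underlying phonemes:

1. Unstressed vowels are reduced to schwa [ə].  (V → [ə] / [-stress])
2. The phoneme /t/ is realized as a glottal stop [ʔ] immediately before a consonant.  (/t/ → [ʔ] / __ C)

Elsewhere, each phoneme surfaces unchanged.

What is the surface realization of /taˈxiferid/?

[təˈxifərəd]

/t/ (word-initial) is in the target of rule 2 but the environment (immediately before a consonant) is not met → [t].
Rule 1 applies to /a/ (between /t/ and /x/: in an unstressed syllable) → [ə].
/x/ stays [x].
/i/ (between /x/ and /f/) fails the environment for rule 1, so it stays [i].
/f/ (between /i/ and /e/) is unaffected → [f].
/e/ (between /f/ and /r/) occurs in an unstressed syllable → [ə] by rule 1.
/r/ (between /e/ and /i/): no rule targets it → [r].
Rule 1 applies to /i/ (between /r/ and /d/: in an unstressed syllable) → [ə].
/d/ (word-final): no rule targets it → [d].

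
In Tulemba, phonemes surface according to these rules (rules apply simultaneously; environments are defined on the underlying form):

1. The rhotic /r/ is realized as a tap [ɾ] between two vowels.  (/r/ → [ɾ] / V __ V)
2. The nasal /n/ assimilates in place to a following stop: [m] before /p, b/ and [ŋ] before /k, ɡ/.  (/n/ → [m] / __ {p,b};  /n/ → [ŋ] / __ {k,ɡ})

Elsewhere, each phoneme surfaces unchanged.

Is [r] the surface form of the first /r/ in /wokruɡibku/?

Yes

/r/ (between /k/ and /u/) is in the target of rule 1 but the environment (between two vowels) is not met → [r].
The actual realization is [r], which matches [r].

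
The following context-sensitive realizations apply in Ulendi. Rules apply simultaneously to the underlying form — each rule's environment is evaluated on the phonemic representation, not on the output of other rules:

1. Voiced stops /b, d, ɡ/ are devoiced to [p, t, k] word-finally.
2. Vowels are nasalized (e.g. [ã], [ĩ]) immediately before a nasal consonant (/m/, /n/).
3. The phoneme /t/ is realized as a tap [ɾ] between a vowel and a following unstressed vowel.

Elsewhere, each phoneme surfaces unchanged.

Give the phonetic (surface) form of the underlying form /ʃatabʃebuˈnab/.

[ʃaɾabʃebũˈnap]

/a/ (between /ʃ/ and /t/): rule 2 targets it, but not before a nasal consonant → unchanged [a].
/t/ (between /a/ and /a/): between a vowel and a following unstressed vowel, so rule 3 applies → [ɾ].
/a/ (between /t/ and /b/): rule 2 targets it, but not before a nasal consonant → unchanged [a].
/b/ (between /a/ and /ʃ/) fails the environment for rule 1, so it stays [b].
/e/ — between /ʃ/ and /b/; rule 2 does not apply here → [e].
/b/ — between /e/ and /u/; rule 1 does not apply here → [b].
Rule 2 applies to /u/ (between /b/ and /n/: before a nasal consonant) → [ũ].
/a/ (between /n/ and /b/) fails the environment for rule 2, so it stays [a].
/b/ meets the environment for rule 1 (word-finally) → [p].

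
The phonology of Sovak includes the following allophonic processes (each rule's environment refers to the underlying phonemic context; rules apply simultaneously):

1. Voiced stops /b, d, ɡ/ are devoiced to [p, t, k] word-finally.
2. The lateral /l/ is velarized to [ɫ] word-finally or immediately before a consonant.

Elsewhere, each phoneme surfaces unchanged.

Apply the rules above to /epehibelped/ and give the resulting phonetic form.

[epehibeɫpet]

/e/ (word-initial) is unaffected → [e].
/p/ (between /e/ and /e/): no rule targets it → [p].
/e/ (between /p/ and /h/) is unaffected → [e].
/h/ (between /e/ and /i/): no rule targets it → [h].
/i/ (between /h/ and /b/): no rule targets it → [i].
/b/ (between /i/ and /e/) is in the target of rule 1 but the environment (word-finally) is not met → [b].
/e/ — not in any rule's target class → [e].
/l/ (between /e/ and /p/) occurs word-finally or immediately before a consonant → [ɫ] by rule 2.
/p/ stays [p].
/e/ — not in any rule's target class → [e].
/d/ meets the environment for rule 1 (word-finally) → [t].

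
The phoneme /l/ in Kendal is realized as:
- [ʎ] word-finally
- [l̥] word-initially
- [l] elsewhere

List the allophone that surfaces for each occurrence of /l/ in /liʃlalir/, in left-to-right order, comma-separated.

Occurrence 1 (position 1): word-initially → [l̥].
Occurrence 2 (position 4): no conditioning environment matches → elsewhere allophone [l].
Occurrence 3 (position 6): no conditioning environment matches → elsewhere allophone [l].

[l̥], [l], [l]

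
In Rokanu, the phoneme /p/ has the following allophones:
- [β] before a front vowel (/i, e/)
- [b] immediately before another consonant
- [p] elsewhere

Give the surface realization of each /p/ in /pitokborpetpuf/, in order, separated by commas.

[β], [β], [p]

Occurrence 1 (position 1): before a front vowel (/i, e/) → [β].
Occurrence 2 (position 9): before a front vowel (/i, e/) → [β].
Occurrence 3 (position 12): no conditioning environment matches → elsewhere allophone [p].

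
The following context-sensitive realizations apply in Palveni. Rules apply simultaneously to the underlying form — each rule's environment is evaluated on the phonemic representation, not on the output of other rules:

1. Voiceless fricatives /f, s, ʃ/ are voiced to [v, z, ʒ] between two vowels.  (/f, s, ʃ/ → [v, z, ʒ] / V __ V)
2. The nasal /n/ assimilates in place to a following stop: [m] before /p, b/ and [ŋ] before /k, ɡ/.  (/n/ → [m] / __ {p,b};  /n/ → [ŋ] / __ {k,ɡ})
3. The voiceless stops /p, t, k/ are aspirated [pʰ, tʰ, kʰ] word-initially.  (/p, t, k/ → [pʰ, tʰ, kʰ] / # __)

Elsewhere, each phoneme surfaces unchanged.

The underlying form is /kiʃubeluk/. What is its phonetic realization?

[kʰiʒubeluk]

/k/ (word-initial): word-initially, so rule 3 applies → [kʰ].
/i/ (between /k/ and /ʃ/): no rule targets it → [i].
Rule 1 applies to /ʃ/ (between /i/ and /u/: between two vowels) → [ʒ].
/u/ — not in any rule's target class → [u].
/b/ — not in any rule's target class → [b].
/e/ — not in any rule's target class → [e].
/l/ (between /e/ and /u/) is unaffected → [l].
/u/ stays [u].
/k/ (word-final) is in the target of rule 3 but the environment (word-initially) is not met → [k].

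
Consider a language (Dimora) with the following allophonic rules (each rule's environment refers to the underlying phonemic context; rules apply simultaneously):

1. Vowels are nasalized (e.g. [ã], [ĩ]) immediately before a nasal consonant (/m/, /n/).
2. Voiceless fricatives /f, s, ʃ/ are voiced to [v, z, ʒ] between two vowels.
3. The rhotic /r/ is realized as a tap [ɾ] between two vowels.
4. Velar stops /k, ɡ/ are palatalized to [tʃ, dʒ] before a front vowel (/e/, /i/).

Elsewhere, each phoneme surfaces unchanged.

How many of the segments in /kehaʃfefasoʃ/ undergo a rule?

Segments that undergo a rule: /k/ → [tʃ] (rule 4); /f/ → [v] (rule 2); /s/ → [z] (rule 2).
All other segments surface unchanged.

3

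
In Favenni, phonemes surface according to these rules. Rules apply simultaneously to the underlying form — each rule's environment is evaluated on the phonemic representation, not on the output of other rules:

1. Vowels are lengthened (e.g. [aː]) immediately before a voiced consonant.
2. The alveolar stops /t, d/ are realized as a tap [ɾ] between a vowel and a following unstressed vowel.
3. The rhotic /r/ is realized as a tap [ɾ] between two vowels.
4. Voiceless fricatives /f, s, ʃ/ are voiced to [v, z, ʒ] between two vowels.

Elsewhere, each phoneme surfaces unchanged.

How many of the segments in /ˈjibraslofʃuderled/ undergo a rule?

Segments that undergo a rule: /i/ → [iː] (rule 1); /u/ → [uː] (rule 1); /d/ → [ɾ] (rule 2); /e/ → [eː] (rule 1); /e/ → [eː] (rule 1).
All other segments surface unchanged.

5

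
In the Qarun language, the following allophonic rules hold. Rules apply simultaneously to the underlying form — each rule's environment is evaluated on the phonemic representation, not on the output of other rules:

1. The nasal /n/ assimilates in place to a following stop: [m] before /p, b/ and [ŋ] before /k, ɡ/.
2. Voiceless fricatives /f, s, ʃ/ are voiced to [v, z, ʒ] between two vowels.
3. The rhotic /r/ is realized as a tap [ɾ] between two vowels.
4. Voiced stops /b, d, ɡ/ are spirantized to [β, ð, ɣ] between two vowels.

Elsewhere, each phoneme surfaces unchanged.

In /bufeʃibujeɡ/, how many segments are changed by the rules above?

3

Segments that undergo a rule: /f/ → [v] (rule 2); /ʃ/ → [ʒ] (rule 2); /b/ → [β] (rule 4).
All other segments surface unchanged.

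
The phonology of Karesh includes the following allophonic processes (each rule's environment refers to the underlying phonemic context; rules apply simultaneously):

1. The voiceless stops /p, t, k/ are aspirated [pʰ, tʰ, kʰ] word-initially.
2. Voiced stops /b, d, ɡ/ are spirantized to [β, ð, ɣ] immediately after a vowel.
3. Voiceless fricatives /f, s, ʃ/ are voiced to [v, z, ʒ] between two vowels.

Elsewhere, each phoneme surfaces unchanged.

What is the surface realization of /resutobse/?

/r/ (word-initial): no rule targets it → [r].
/e/ — not in any rule's target class → [e].
/s/ (between /e/ and /u/) occurs between two vowels → [z] by rule 3.
/u/ stays [u].
/t/ — between /u/ and /o/; rule 1 does not apply here → [t].
/o/ (between /t/ and /b/): no rule targets it → [o].
/b/ (between /o/ and /s/) occurs immediately after a vowel → [β] by rule 2.
/s/ (between /b/ and /e/) is in the target of rule 3 but the environment (between two vowels) is not met → [s].
/e/ — not in any rule's target class → [e].

[rezutoβse]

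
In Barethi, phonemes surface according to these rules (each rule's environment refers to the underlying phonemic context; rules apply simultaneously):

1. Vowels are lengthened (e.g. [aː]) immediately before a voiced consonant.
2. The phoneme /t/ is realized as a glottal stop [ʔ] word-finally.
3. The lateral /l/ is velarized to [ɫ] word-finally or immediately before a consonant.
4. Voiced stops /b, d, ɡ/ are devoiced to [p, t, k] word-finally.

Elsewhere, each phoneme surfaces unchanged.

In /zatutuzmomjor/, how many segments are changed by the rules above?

3

Segments that undergo a rule: /u/ → [uː] (rule 1); /o/ → [oː] (rule 1); /o/ → [oː] (rule 1).
All other segments surface unchanged.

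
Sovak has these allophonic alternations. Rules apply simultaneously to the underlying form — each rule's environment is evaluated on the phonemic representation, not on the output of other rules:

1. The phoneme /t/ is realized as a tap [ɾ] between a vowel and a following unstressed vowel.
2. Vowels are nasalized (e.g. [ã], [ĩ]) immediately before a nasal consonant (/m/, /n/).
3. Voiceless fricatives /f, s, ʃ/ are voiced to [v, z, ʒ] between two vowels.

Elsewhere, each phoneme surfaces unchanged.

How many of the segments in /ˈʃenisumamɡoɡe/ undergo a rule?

4

Segments that undergo a rule: /e/ → [ẽ] (rule 2); /s/ → [z] (rule 3); /u/ → [ũ] (rule 2); /a/ → [ã] (rule 2).
All other segments surface unchanged.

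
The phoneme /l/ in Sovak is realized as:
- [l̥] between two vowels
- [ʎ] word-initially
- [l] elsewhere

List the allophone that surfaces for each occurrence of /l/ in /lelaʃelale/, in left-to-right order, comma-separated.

[ʎ], [l̥], [l̥], [l̥]

Occurrence 1 (position 1): word-initially → [ʎ].
Occurrence 2 (position 3): between two vowels → [l̥].
Occurrence 3 (position 7): between two vowels → [l̥].
Occurrence 4 (position 9): between two vowels → [l̥].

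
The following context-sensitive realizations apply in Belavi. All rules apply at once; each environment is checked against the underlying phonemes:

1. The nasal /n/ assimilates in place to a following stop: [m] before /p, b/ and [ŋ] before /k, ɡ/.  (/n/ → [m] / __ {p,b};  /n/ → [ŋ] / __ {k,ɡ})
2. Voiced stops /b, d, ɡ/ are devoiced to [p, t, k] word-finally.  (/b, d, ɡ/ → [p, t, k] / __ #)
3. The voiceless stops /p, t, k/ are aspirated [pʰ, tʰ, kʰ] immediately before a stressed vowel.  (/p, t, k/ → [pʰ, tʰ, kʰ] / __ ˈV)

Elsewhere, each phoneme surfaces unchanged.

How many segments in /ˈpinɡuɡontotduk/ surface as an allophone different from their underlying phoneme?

2

Segments that undergo a rule: /p/ → [pʰ] (rule 3); /n/ → [ŋ] (rule 1).
All other segments surface unchanged.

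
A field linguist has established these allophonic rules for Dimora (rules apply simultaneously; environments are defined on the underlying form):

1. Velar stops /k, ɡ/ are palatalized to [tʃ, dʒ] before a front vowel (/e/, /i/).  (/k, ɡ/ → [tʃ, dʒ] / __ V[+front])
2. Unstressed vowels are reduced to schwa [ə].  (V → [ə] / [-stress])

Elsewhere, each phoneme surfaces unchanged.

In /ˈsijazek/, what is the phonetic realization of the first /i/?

/i/ (between /s/ and /j/) is in the target of rule 2 but the environment (in an unstressed syllable) is not met → [i].

[i]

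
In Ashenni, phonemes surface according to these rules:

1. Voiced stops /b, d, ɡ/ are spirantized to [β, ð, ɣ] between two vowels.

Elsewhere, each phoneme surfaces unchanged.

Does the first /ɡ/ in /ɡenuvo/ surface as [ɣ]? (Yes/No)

/ɡ/ (word-initial): rule 1 targets it, but not between two vowels → unchanged [ɡ].
The actual realization is [ɡ], not [ɣ].

No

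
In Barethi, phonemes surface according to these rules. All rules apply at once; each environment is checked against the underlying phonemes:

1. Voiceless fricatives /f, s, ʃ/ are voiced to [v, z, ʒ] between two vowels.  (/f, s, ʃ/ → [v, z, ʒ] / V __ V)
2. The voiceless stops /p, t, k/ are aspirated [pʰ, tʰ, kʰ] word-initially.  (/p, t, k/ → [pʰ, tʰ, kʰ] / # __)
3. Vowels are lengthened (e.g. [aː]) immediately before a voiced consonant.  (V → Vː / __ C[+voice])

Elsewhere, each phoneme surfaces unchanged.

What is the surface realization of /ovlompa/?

/o/ meets the environment for rule 3 (before a voiced consonant) → [oː].
/v/ stays [v].
/l/ stays [l].
/o/ — between /l/ and /m/, before a voiced consonant — surfaces as [oː] (rule 3).
/m/ (between /o/ and /p/): no rule targets it → [m].
/p/ — between /m/ and /a/; rule 2 does not apply here → [p].
/a/ — word-final; rule 3 does not apply here → [a].

[oːvloːmpa]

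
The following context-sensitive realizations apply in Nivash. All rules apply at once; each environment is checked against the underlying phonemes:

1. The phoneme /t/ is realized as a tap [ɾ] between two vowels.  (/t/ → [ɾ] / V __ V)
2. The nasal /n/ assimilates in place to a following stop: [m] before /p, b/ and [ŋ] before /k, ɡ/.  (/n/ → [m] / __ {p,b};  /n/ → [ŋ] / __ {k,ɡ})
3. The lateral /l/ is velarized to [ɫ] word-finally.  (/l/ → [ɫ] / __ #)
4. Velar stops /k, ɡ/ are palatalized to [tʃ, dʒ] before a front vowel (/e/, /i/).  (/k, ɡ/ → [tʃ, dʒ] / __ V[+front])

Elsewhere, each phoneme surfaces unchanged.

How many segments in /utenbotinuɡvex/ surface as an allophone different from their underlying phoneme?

Segments that undergo a rule: /t/ → [ɾ] (rule 1); /n/ → [m] (rule 2); /t/ → [ɾ] (rule 1).
All other segments surface unchanged.

3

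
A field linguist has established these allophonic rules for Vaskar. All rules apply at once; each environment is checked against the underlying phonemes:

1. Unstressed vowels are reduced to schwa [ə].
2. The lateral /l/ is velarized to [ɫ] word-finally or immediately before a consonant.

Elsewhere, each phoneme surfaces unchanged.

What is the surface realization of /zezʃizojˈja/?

[zəzʃəzəjˈja]

/e/ — between /z/ and /z/, in an unstressed syllable — surfaces as [ə] (rule 1).
/i/ (between /ʃ/ and /z/) occurs in an unstressed syllable → [ə] by rule 1.
/o/ meets the environment for rule 1 (in an unstressed syllable) → [ə].
/a/ (word-final) is in the target of rule 1 but the environment (in an unstressed syllable) is not met → [a].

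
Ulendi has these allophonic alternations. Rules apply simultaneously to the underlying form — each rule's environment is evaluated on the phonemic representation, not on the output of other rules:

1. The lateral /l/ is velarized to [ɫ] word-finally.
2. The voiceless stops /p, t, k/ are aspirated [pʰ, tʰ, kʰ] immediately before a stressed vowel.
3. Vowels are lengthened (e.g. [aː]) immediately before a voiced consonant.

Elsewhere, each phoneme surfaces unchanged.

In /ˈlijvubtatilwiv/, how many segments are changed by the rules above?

4

Segments that undergo a rule: /i/ → [iː] (rule 3); /u/ → [uː] (rule 3); /i/ → [iː] (rule 3); /i/ → [iː] (rule 3).
All other segments surface unchanged.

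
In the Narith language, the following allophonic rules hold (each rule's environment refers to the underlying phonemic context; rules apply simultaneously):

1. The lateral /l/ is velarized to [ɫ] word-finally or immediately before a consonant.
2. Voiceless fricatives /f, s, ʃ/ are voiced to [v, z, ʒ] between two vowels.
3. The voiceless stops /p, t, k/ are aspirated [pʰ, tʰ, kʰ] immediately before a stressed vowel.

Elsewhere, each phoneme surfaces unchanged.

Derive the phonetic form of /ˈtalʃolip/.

/t/ (word-initial) occurs immediately before a stressed vowel → [tʰ] by rule 3.
/l/ (between /a/ and /ʃ/): word-finally or immediately before a consonant, so rule 1 applies → [ɫ].
/ʃ/ (between /l/ and /o/): rule 2 targets it, but not between two vowels → unchanged [ʃ].
/l/ (between /o/ and /i/): rule 1 targets it, but not word-finally or immediately before a consonant → unchanged [l].
/p/ (word-final): rule 3 targets it, but not immediately before a stressed vowel → unchanged [p].

[ˈtʰaɫʃolip]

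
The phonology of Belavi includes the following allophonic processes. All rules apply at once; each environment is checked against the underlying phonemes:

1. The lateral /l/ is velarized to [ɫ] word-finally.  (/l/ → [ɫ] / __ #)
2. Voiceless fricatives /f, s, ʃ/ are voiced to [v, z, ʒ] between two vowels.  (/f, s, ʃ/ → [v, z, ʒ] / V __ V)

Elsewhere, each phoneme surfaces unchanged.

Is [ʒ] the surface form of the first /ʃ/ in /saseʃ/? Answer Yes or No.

/ʃ/ — word-final; rule 2 does not apply here → [ʃ].
The actual realization is [ʃ], not [ʒ].

No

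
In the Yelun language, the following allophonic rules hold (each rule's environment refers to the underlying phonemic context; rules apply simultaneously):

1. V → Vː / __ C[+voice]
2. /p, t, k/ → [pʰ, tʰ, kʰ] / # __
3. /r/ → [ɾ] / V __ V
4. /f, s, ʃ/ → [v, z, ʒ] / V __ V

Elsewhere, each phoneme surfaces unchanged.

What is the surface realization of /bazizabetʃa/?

/b/ — not in any rule's target class → [b].
/a/ (between /b/ and /z/): before a voiced consonant, so rule 1 applies → [aː].
/z/ — not in any rule's target class → [z].
/i/ (between /z/ and /z/): before a voiced consonant, so rule 1 applies → [iː].
/z/ — not in any rule's target class → [z].
/a/ (between /z/ and /b/): before a voiced consonant, so rule 1 applies → [aː].
/b/ (between /a/ and /e/): no rule targets it → [b].
/e/ (between /b/ and /t/) fails the environment for rule 1, so it stays [e].
/t/ (between /e/ and /ʃ/): rule 2 targets it, but not word-initially → unchanged [t].
/ʃ/ (between /t/ and /a/) fails the environment for rule 4, so it stays [ʃ].
/a/ — word-final; rule 1 does not apply here → [a].

[baːziːzaːbetʃa]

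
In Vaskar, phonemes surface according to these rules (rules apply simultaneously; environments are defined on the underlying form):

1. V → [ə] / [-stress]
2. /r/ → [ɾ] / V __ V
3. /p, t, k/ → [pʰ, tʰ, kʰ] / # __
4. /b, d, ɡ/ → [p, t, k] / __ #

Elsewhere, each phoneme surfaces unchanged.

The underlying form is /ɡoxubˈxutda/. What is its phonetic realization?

/ɡ/ — word-initial; rule 4 does not apply here → [ɡ].
/o/ meets the environment for rule 1 (in an unstressed syllable) → [ə].
/x/ (between /o/ and /u/): no rule targets it → [x].
/u/ — between /x/ and /b/, in an unstressed syllable — surfaces as [ə] (rule 1).
/b/ (between /u/ and /x/) fails the environment for rule 4, so it stays [b].
/x/ (between /b/ and /u/) is unaffected → [x].
/u/ — between /x/ and /t/; rule 1 does not apply here → [u].
/t/ (between /u/ and /d/) fails the environment for rule 3, so it stays [t].
/d/ (between /t/ and /a/): rule 4 targets it, but not word-finally → unchanged [d].
/a/ (word-final) occurs in an unstressed syllable → [ə] by rule 1.

[ɡəxəbˈxutdə]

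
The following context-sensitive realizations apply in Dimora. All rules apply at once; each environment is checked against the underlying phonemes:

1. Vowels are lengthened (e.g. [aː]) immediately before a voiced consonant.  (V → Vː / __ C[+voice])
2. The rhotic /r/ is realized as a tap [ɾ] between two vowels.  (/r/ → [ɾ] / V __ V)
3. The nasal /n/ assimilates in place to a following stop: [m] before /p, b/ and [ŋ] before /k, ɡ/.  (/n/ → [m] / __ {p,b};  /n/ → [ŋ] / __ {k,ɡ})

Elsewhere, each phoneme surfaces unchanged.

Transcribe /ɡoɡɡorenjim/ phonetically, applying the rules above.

Rule 1 applies to /o/ (between /ɡ/ and /ɡ/: before a voiced consonant) → [oː].
/o/ (between /ɡ/ and /r/) occurs before a voiced consonant → [oː] by rule 1.
Rule 2 applies to /r/ (between /o/ and /e/: between two vowels) → [ɾ].
Rule 1 applies to /e/ (between /r/ and /n/: before a voiced consonant) → [eː].
/n/ (between /e/ and /j/) is in the target of rule 3 but the environment (before a labial or velar stop) is not met → [n].
/i/ (between /j/ and /m/) occurs before a voiced consonant → [iː] by rule 1.

[ɡoːɡɡoːɾeːnjiːm]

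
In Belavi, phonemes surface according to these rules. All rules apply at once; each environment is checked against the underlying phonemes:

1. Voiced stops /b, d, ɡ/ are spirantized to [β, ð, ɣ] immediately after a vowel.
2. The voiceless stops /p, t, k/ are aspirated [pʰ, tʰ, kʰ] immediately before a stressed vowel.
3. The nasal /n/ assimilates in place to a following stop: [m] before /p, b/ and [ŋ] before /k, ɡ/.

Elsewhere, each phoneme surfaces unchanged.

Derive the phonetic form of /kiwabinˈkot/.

/k/ (word-initial) is in the target of rule 2 but the environment (immediately before a stressed vowel) is not met → [k].
/i/ stays [i].
/w/ — not in any rule's target class → [w].
/a/ stays [a].
/b/ (between /a/ and /i/): immediately after a vowel, so rule 1 applies → [β].
/i/ stays [i].
/n/ (between /i/ and /k/): before a labial or velar stop, so rule 3 applies → [ŋ].
/k/ (between /n/ and /o/) occurs immediately before a stressed vowel → [kʰ] by rule 2.
/o/ (between /k/ and /t/): no rule targets it → [o].
/t/ — word-final; rule 2 does not apply here → [t].

[kiwaβiŋˈkʰot]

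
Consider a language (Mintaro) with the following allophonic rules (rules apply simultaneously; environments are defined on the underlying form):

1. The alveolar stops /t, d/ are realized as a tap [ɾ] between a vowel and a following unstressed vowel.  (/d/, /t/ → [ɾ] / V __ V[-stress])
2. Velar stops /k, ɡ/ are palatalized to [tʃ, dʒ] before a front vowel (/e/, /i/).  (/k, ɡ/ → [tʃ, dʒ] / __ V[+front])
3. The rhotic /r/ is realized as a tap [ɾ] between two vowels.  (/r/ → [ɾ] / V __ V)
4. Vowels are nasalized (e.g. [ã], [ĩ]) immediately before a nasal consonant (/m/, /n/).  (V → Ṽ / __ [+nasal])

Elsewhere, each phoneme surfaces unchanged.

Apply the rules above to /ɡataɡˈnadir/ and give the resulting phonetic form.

[ɡaɾaɡˈnaɾir]

/ɡ/ — word-initial; rule 2 does not apply here → [ɡ].
/a/ (between /ɡ/ and /t/) fails the environment for rule 4, so it stays [a].
/t/ meets the environment for rule 1 (between a vowel and a following unstressed vowel) → [ɾ].
/a/ (between /t/ and /ɡ/): rule 4 targets it, but not before a nasal consonant → unchanged [a].
/ɡ/ (between /a/ and /n/) is in the target of rule 2 but the environment (before a front vowel) is not met → [ɡ].
/n/ — not in any rule's target class → [n].
/a/ — between /n/ and /d/; rule 4 does not apply here → [a].
/d/ — between /a/ and /i/, between a vowel and a following unstressed vowel — surfaces as [ɾ] (rule 1).
/i/ — between /d/ and /r/; rule 4 does not apply here → [i].
/r/ (word-final): rule 3 targets it, but not between two vowels → unchanged [r].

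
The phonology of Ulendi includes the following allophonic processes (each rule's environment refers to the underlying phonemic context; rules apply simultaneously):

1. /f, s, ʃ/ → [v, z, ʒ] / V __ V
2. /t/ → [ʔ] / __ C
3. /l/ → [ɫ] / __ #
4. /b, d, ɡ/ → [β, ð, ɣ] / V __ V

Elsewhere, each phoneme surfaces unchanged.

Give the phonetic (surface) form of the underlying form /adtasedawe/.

[adtazeðawe]

/a/ (word-initial) is unaffected → [a].
/d/ (between /a/ and /t/) is in the target of rule 4 but the environment (between two vowels) is not met → [d].
/t/ (between /d/ and /a/) is in the target of rule 2 but the environment (immediately before a consonant) is not met → [t].
/a/ — not in any rule's target class → [a].
/s/ (between /a/ and /e/): between two vowels, so rule 1 applies → [z].
/e/ — not in any rule's target class → [e].
/d/ meets the environment for rule 4 (between two vowels) → [ð].
/a/ stays [a].
/w/ stays [w].
/e/ stays [e].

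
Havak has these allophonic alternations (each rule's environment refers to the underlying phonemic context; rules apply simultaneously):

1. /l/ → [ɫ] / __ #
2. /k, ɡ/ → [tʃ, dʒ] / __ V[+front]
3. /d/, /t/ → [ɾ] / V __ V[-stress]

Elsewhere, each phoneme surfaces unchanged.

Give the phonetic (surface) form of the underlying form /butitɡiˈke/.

/b/ (word-initial) is unaffected → [b].
/u/ stays [u].
/t/ meets the environment for rule 3 (between a vowel and a following unstressed vowel) → [ɾ].
/i/ stays [i].
/t/ (between /i/ and /ɡ/): rule 3 targets it, but not between a vowel and a following unstressed vowel → unchanged [t].
/ɡ/ meets the environment for rule 2 (before a front vowel) → [dʒ].
/i/ stays [i].
Rule 2 applies to /k/ (between /i/ and /e/: before a front vowel) → [tʃ].
/e/ stays [e].

[buɾitdʒiˈtʃe]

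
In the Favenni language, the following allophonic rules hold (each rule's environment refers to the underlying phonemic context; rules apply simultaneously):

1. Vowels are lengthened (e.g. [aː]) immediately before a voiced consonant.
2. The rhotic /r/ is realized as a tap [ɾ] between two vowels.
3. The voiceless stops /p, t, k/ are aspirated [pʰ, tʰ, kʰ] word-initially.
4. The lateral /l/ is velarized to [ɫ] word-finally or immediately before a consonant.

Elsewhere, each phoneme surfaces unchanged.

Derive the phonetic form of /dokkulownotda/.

[dokkuːloːwnotda]

/d/ — not in any rule's target class → [d].
/o/ (between /d/ and /k/) is in the target of rule 1 but the environment (before a voiced consonant) is not met → [o].
/k/ (between /o/ and /k/) fails the environment for rule 3, so it stays [k].
/k/ (between /k/ and /u/): rule 3 targets it, but not word-initially → unchanged [k].
/u/ (between /k/ and /l/) occurs before a voiced consonant → [uː] by rule 1.
/l/ — between /u/ and /o/; rule 4 does not apply here → [l].
/o/ (between /l/ and /w/) occurs before a voiced consonant → [oː] by rule 1.
/w/ — not in any rule's target class → [w].
/n/ — not in any rule's target class → [n].
/o/ (between /n/ and /t/) fails the environment for rule 1, so it stays [o].
/t/ (between /o/ and /d/) is in the target of rule 3 but the environment (word-initially) is not met → [t].
/d/ (between /t/ and /a/): no rule targets it → [d].
/a/ (word-final) fails the environment for rule 1, so it stays [a].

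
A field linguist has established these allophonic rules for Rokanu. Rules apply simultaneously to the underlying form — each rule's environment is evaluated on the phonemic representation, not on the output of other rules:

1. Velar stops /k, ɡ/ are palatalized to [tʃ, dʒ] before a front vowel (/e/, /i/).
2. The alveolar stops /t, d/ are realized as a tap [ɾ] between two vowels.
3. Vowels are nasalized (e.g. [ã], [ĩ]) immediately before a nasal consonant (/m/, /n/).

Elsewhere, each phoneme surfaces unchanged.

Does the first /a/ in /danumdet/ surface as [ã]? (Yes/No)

/a/ — between /d/ and /n/, before a nasal consonant — surfaces as [ã] (rule 3).
The actual realization is [ã], which matches [ã].

Yes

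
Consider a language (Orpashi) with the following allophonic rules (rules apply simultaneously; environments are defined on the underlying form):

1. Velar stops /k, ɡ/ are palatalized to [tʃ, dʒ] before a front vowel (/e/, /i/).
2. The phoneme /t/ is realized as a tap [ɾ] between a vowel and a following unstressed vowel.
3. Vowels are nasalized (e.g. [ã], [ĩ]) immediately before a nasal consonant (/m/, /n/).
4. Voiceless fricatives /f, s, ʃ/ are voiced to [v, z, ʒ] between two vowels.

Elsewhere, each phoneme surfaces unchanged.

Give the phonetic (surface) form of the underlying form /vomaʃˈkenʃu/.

[võmaʃˈtʃẽnʃu]

/v/ stays [v].
/o/ meets the environment for rule 3 (before a nasal consonant) → [õ].
/m/ (between /o/ and /a/) is unaffected → [m].
/a/ (between /m/ and /ʃ/) fails the environment for rule 3, so it stays [a].
/ʃ/ — between /a/ and /k/; rule 4 does not apply here → [ʃ].
/k/ meets the environment for rule 1 (before a front vowel) → [tʃ].
Rule 3 applies to /e/ (between /k/ and /n/: before a nasal consonant) → [ẽ].
/n/ (between /e/ and /ʃ/) is unaffected → [n].
/ʃ/ — between /n/ and /u/; rule 4 does not apply here → [ʃ].
/u/ — word-final; rule 3 does not apply here → [u].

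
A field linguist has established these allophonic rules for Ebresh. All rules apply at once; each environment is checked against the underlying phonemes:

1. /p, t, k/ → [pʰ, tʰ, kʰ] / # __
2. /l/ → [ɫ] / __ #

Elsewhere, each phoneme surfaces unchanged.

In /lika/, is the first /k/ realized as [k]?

Yes

/k/ — between /i/ and /a/; rule 1 does not apply here → [k].
The actual realization is [k], which matches [k].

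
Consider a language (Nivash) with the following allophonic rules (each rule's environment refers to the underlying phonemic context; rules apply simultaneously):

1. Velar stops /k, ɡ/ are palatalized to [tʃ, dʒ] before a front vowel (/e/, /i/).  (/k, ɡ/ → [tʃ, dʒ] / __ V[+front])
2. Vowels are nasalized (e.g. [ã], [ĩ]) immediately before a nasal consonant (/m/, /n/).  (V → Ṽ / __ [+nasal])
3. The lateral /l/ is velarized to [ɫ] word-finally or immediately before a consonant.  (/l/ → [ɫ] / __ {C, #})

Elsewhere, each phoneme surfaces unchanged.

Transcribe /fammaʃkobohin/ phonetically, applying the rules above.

/f/ (word-initial): no rule targets it → [f].
/a/ — between /f/ and /m/, before a nasal consonant — surfaces as [ã] (rule 2).
/m/ (between /a/ and /m/): no rule targets it → [m].
/m/ — not in any rule's target class → [m].
/a/ (between /m/ and /ʃ/) fails the environment for rule 2, so it stays [a].
/ʃ/ stays [ʃ].
/k/ — between /ʃ/ and /o/; rule 1 does not apply here → [k].
/o/ (between /k/ and /b/) fails the environment for rule 2, so it stays [o].
/b/ (between /o/ and /o/): no rule targets it → [b].
/o/ (between /b/ and /h/) fails the environment for rule 2, so it stays [o].
/h/ — not in any rule's target class → [h].
/i/ (between /h/ and /n/) occurs before a nasal consonant → [ĩ] by rule 2.
/n/ — not in any rule's target class → [n].

[fãmmaʃkobohĩn]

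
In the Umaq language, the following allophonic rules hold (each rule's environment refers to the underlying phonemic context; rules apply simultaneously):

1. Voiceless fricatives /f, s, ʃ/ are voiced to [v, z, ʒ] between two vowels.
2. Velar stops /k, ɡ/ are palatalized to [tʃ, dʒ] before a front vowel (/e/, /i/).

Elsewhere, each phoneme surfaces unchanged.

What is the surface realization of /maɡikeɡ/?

[madʒitʃeɡ]

/m/ stays [m].
/a/ — not in any rule's target class → [a].
/ɡ/ meets the environment for rule 2 (before a front vowel) → [dʒ].
/i/ — not in any rule's target class → [i].
/k/ meets the environment for rule 2 (before a front vowel) → [tʃ].
/e/ (between /k/ and /ɡ/) is unaffected → [e].
/ɡ/ — word-final; rule 2 does not apply here → [ɡ].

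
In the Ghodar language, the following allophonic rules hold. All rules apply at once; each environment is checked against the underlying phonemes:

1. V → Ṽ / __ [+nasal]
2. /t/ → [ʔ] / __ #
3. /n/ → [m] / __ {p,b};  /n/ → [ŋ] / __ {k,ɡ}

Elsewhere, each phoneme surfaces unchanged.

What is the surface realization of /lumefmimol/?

/l/ stays [l].
/u/ (between /l/ and /m/) occurs before a nasal consonant → [ũ] by rule 1.
/m/ — not in any rule's target class → [m].
/e/ (between /m/ and /f/): rule 1 targets it, but not before a nasal consonant → unchanged [e].
/f/ stays [f].
/m/ stays [m].
/i/ meets the environment for rule 1 (before a nasal consonant) → [ĩ].
/m/ (between /i/ and /o/): no rule targets it → [m].
/o/ (between /m/ and /l/) fails the environment for rule 1, so it stays [o].
/l/ — not in any rule's target class → [l].

[lũmefmĩmol]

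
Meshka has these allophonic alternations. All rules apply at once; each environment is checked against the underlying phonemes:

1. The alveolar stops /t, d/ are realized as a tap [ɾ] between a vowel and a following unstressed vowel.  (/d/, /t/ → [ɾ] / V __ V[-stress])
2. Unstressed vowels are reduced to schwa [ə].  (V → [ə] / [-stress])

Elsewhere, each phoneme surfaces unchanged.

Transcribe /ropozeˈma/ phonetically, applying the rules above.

/o/ meets the environment for rule 2 (in an unstressed syllable) → [ə].
Rule 2 applies to /o/ (between /p/ and /z/: in an unstressed syllable) → [ə].
/e/ — between /z/ and /m/, in an unstressed syllable — surfaces as [ə] (rule 2).
/a/ (word-final) fails the environment for rule 2, so it stays [a].

[rəpəzəˈma]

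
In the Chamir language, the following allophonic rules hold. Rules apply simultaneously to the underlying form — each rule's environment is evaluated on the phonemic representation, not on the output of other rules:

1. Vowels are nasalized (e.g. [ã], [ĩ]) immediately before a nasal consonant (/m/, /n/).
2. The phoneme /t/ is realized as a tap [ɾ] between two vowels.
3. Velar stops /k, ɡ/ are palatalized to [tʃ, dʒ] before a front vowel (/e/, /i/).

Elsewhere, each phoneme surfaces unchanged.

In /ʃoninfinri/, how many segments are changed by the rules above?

Segments that undergo a rule: /o/ → [õ] (rule 1); /i/ → [ĩ] (rule 1); /i/ → [ĩ] (rule 1).
All other segments surface unchanged.

3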